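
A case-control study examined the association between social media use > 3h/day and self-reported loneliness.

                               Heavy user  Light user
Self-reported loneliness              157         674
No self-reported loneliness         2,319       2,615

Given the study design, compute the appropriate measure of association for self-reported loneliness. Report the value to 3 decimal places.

0.263

Reading the table with exposure as columns: a = 157 (Heavy user, case), b = 2319 (Heavy user, non-case), c = 674 (Light user, case), d = 2615.
This is a case-control study: participants were sampled on outcome status, so risks in the source population cannot be estimated directly — relative risk is not valid here. The odds ratio is the appropriate measure.
OR = (a·d)/(b·c) = (157 × 2615) / (2319 × 674) = 410555 / 1563006 = 0.26267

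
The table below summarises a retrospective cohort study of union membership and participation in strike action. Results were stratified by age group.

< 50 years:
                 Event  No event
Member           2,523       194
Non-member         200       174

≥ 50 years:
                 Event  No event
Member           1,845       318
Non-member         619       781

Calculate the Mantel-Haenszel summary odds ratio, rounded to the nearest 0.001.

8.060

OR_MH = Σ(aᵢdᵢ/nᵢ) / Σ(bᵢcᵢ/nᵢ), where nᵢ is the stratum total.
Stratum 1 (< 50 years): n = 3091; a·d/n = 2523·174/3091 = 142.0259; b·c/n = 194·200/3091 = 12.5526
Stratum 2 (≥ 50 years): n = 3563; a·d/n = 1845·781/3563 = 404.4190; b·c/n = 318·619/3563 = 55.2461
OR_MH = (142.0259 + 404.4190) / (12.5526 + 55.2461) = 546.4449 / 67.7987 = 8.05981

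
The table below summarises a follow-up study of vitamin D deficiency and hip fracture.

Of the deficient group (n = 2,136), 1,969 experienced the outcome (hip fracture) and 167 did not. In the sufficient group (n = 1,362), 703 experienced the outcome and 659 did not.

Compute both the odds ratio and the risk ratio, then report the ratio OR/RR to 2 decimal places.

From the description: a = 1969, b = 167, c = 703, d = 659.
OR = (1969·659)/(167·703) = 1297571/117401 = 11.05247
Risk in exposed = 1969/2136 = 0.92182; risk in unexposed = 703/1362 = 0.51615; RR = 1.78594
OR/RR = 11.05247 / 1.78594 = 6.18861
The outcome is not rare, so the OR lies further from 1 than the RR.

6.19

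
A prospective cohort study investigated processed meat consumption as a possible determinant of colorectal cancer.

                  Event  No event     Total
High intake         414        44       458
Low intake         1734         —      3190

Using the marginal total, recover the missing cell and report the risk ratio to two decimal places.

The missing cell is in the unexposed row: 3190 − 1734 = 1456.
So a = 414, b = 44, c = 1734, d = 1456.
RR = [a/(a+b)] / [c/(c+d)] = (414/458) / (1734/3190) = 0.90393/0.54357 = 1.66294

1.66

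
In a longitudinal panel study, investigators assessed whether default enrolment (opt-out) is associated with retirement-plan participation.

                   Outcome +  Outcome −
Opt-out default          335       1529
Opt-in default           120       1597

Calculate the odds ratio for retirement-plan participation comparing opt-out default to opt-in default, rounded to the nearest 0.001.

Cells: a = 335, b = 1529, c = 120, d = 1597.
OR = (a·d)/(b·c) = (335 × 1597) / (1529 × 120) = 534995 / 183480 = 2.91582
The odds of retirement-plan participation are about 2.92 times as high in the opt-out default group.

2.916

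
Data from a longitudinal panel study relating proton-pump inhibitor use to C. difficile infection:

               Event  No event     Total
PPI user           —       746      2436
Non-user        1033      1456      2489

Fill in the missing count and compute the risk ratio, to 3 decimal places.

The missing cell is in the exposed row: 2436 − 746 = 1690.
So a = 1690, b = 746, c = 1033, d = 1456.
RR = [a/(a+b)] / [c/(c+d)] = (1690/2436) / (1033/2489) = 0.69376/0.41503 = 1.67161

1.672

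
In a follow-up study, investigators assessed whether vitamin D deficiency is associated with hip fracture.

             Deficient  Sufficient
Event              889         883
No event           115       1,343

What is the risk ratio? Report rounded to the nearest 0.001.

2.232

Reading the table with exposure as columns: a = 889 (Deficient, case), b = 115 (Deficient, non-case), c = 883 (Sufficient, case), d = 1343.
Risk in exposed = 889/1004 = 0.88546; risk in unexposed = 883/2226 = 0.39668.
RR = 0.88546 / 0.39668 = 2.23220
The risk among the exposed is 2.23 times that among the unexposed.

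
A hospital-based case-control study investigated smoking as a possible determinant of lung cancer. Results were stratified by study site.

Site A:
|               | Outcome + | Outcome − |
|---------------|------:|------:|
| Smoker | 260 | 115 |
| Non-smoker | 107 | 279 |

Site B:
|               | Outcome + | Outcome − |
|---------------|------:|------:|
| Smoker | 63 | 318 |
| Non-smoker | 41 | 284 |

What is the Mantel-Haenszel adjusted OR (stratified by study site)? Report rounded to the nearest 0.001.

3.484

OR_MH = Σ(aᵢdᵢ/nᵢ) / Σ(bᵢcᵢ/nᵢ), where nᵢ is the stratum total.
Stratum 1 (Site A): n = 761; a·d/n = 260·279/761 = 95.3219; b·c/n = 115·107/761 = 16.1695
Stratum 2 (Site B): n = 706; a·d/n = 63·284/706 = 25.3428; b·c/n = 318·41/706 = 18.4674
OR_MH = (95.3219 + 25.3428) / (16.1695 + 18.4674) = 120.6647 / 34.6369 = 3.48370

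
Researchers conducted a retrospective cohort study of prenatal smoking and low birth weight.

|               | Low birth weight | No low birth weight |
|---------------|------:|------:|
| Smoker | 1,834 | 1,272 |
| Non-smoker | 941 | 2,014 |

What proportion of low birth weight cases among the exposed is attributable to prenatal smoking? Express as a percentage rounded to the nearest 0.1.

Cells: a = 1834, b = 1272, c = 941, d = 2014.
Risk in exposed = 1834/3106 = 0.59047; risk in unexposed = 941/2955 = 0.31844.
RR = 0.59047/0.31844 = 1.85424
AR% = (RR − 1)/RR × 100 = (1.85424 − 1)/1.85424 × 100 = 46.0695%

46.1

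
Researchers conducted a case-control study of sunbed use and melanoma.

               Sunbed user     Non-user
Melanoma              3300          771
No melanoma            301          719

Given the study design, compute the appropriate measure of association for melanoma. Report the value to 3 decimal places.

Reading the table with exposure as columns: a = 3300 (Sunbed user, case), b = 301 (Sunbed user, non-case), c = 771 (Non-user, case), d = 719.
This is a case-control study: participants were sampled on outcome status, so risks in the source population cannot be estimated directly — relative risk is not valid here. The odds ratio is the appropriate measure.
OR = (a·d)/(b·c) = (3300 × 719) / (301 × 771) = 2372700 / 232071 = 10.22403

10.224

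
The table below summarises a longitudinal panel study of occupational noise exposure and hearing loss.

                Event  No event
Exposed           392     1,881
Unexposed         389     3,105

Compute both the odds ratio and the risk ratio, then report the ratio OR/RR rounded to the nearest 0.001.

Cells: a = 392, b = 1881, c = 389, d = 3105.
OR = (392·3105)/(1881·389) = 1217160/731709 = 1.66345
Risk in exposed = 392/2273 = 0.17246; risk in unexposed = 389/3494 = 0.11133; RR = 1.54903
OR/RR = 1.66345 / 1.54903 = 1.07386
The outcome is not rare, so the OR lies further from 1 than the RR.

1.074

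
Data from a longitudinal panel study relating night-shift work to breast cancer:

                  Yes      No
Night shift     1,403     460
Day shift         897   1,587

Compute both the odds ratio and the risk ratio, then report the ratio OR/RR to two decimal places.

2.59

Cells: a = 1403, b = 460, c = 897, d = 1587.
OR = (1403·1587)/(460·897) = 2226561/412620 = 5.39615
Risk in exposed = 1403/1863 = 0.75309; risk in unexposed = 897/2484 = 0.36111; RR = 2.08547
OR/RR = 5.39615 / 2.08547 = 2.58750
The outcome is not rare, so the OR lies further from 1 than the RR.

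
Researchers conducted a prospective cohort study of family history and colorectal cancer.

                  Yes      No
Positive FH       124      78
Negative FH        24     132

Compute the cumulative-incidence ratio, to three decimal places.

Cells: a = 124, b = 78, c = 24, d = 132.
Risk in exposed = 124/202 = 0.61386; risk in unexposed = 24/156 = 0.15385.
RR = 0.61386 / 0.15385 = 3.99010
The risk among the exposed is 3.99 times that among the unexposed.

3.990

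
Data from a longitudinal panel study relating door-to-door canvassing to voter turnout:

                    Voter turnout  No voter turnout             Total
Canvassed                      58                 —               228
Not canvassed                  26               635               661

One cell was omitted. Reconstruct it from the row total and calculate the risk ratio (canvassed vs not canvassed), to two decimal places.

The missing cell is in the exposed row: 228 − 58 = 170.
So a = 58, b = 170, c = 26, d = 635.
RR = [a/(a+b)] / [c/(c+d)] = (58/228) / (26/661) = 0.25439/0.03933 = 6.46727

6.47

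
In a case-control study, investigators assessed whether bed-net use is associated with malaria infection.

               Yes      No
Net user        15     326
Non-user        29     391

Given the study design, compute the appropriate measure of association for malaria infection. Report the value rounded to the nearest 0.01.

0.62

Cells: a = 15, b = 326, c = 29, d = 391.
This is a case-control study: participants were sampled on outcome status, so risks in the source population cannot be estimated directly — relative risk is not valid here. The odds ratio is the appropriate measure.
OR = (a·d)/(b·c) = (15 × 391) / (326 × 29) = 5865 / 9454 = 0.62037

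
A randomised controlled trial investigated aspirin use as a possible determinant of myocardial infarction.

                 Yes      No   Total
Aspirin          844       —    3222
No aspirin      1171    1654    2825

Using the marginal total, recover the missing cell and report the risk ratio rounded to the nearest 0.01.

The missing cell is in the exposed row: 3222 − 844 = 2378.
So a = 844, b = 2378, c = 1171, d = 1654.
RR = [a/(a+b)] / [c/(c+d)] = (844/3222) / (1171/2825) = 0.26195/0.41451 = 0.63194

0.63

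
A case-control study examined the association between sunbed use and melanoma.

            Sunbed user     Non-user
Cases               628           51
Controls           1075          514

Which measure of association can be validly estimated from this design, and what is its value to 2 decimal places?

5.89

Reading the table with exposure as columns: a = 628 (Sunbed user, case), b = 1075 (Sunbed user, non-case), c = 51 (Non-user, case), d = 514.
This is a case-control study: participants were sampled on outcome status, so risks in the source population cannot be estimated directly — relative risk is not valid here. The odds ratio is the appropriate measure.
OR = (a·d)/(b·c) = (628 × 514) / (1075 × 51) = 322792 / 54825 = 5.88768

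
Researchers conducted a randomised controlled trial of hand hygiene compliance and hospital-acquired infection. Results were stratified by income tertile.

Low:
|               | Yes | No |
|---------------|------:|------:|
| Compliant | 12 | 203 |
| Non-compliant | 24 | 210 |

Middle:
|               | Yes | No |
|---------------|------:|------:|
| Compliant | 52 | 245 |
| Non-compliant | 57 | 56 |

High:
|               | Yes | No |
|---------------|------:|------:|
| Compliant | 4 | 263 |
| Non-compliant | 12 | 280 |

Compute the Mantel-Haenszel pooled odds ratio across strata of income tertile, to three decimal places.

OR_MH = Σ(aᵢdᵢ/nᵢ) / Σ(bᵢcᵢ/nᵢ), where nᵢ is the stratum total.
Stratum 1 (Low): n = 449; a·d/n = 12·210/449 = 5.6125; b·c/n = 203·24/449 = 10.8508
Stratum 2 (Middle): n = 410; a·d/n = 52·56/410 = 7.1024; b·c/n = 245·57/410 = 34.0610
Stratum 3 (High): n = 559; a·d/n = 4·280/559 = 2.0036; b·c/n = 263·12/559 = 5.6458
OR_MH = (5.6125 + 7.1024 + 2.0036) / (10.8508 + 34.0610 + 5.6458) = 14.7185 / 50.5576 = 0.29112

0.291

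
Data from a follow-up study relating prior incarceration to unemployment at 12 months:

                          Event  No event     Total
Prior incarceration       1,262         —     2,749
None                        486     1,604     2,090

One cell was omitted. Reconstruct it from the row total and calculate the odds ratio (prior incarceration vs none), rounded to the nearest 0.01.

The missing cell is in the exposed row: 2749 − 1262 = 1487.
So a = 1262, b = 1487, c = 486, d = 1604.
OR = (a·d)/(b·c) = (1262 × 1604) / (1487 × 486) = 2024248 / 722682 = 2.80102

2.80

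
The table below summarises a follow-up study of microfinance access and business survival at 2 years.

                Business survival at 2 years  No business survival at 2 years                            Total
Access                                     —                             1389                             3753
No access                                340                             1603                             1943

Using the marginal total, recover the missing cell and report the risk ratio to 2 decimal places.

The missing cell is in the exposed row: 3753 − 1389 = 2364.
So a = 2364, b = 1389, c = 340, d = 1603.
RR = [a/(a+b)] / [c/(c+d)] = (2364/3753) / (340/1943) = 0.62990/0.17499 = 3.59967

3.60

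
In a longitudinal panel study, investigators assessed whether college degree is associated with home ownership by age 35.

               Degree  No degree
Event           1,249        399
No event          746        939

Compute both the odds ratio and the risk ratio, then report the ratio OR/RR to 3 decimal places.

Reading the table with exposure as columns: a = 1249 (Degree, case), b = 746 (Degree, non-case), c = 399 (No degree, case), d = 939.
OR = (1249·939)/(746·399) = 1172811/297654 = 3.94018
Risk in exposed = 1249/1995 = 0.62607; risk in unexposed = 399/1338 = 0.29821; RR = 2.09944
OR/RR = 3.94018 / 2.09944 = 1.87678
The outcome is not rare, so the OR lies further from 1 than the RR.

1.877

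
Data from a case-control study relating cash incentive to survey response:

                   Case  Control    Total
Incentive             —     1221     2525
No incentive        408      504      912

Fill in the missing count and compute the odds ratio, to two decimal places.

1.32

The missing cell is in the exposed row: 2525 − 1221 = 1304.
So a = 1304, b = 1221, c = 408, d = 504.
OR = (a·d)/(b·c) = (1304 × 504) / (1221 × 408) = 657216 / 498168 = 1.31927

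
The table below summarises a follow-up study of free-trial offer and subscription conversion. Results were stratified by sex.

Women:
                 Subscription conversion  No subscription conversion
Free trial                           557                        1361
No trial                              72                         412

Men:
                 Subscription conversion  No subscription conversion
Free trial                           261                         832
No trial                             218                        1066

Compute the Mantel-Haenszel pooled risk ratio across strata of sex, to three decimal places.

RR_MH = Σ(aᵢ·n₀ᵢ/nᵢ) / Σ(cᵢ·n₁ᵢ/nᵢ), with n₁ᵢ = aᵢ+bᵢ (exposed), n₀ᵢ = cᵢ+dᵢ (unexposed), nᵢ = n₁ᵢ+n₀ᵢ.
Stratum 1 (Women): n₁ = 1918, n₀ = 484, n = 2402; a·n₀/n = 557·484/2402 = 112.2348; c·n₁/n = 72·1918/2402 = 57.4921
Stratum 2 (Men): n₁ = 1093, n₀ = 1284, n = 2377; a·n₀/n = 261·1284/2377 = 140.9861; c·n₁/n = 218·1093/2377 = 100.2415
RR_MH = (112.2348 + 140.9861) / (57.4921 + 100.2415) = 253.2209 / 157.7336 = 1.60537

1.605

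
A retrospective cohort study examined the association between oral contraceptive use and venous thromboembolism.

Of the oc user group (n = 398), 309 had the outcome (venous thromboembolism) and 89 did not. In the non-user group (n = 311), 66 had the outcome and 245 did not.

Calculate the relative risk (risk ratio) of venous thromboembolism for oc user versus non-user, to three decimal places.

From the description: a = 309, b = 89, c = 66, d = 245.
Risk in exposed = 309/398 = 0.77638; risk in unexposed = 66/311 = 0.21222.
RR = 0.77638 / 0.21222 = 3.65841
The risk among the exposed is 3.66 times that among the unexposed.

3.658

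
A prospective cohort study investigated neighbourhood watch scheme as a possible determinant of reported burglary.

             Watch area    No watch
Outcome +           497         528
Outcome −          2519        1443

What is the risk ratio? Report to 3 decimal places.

0.615

Reading the table with exposure as columns: a = 497 (Watch area, case), b = 2519 (Watch area, non-case), c = 528 (No watch, case), d = 1443.
Risk in exposed = 497/3016 = 0.16479; risk in unexposed = 528/1971 = 0.26788.
RR = 0.16479 / 0.26788 = 0.61515
The risk is 38% lower among the exposed than among the unexposed.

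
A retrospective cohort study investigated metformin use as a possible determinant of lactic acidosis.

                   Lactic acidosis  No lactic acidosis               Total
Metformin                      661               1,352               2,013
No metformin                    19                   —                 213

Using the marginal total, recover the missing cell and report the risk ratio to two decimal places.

3.68

The missing cell is in the unexposed row: 213 − 19 = 194.
So a = 661, b = 1352, c = 19, d = 194.
RR = [a/(a+b)] / [c/(c+d)] = (661/2013) / (19/213) = 0.32837/0.08920 = 3.68115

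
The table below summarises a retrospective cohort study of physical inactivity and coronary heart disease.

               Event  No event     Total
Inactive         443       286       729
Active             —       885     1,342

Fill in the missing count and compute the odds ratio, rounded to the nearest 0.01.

The missing cell is in the unexposed row: 1342 − 885 = 457.
So a = 443, b = 286, c = 457, d = 885.
OR = (a·d)/(b·c) = (443 × 885) / (286 × 457) = 392055 / 130702 = 2.99961

3.00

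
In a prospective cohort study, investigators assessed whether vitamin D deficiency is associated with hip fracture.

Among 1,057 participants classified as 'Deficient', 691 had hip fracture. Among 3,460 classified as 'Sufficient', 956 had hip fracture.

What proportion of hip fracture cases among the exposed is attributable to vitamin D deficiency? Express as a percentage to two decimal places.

From the description: a = 691, b = 366, c = 956, d = 2504.
Risk in exposed = 691/1057 = 0.65374; risk in unexposed = 956/3460 = 0.27630.
RR = 0.65374/0.27630 = 2.36604
AR% = (RR − 1)/RR × 100 = (2.36604 − 1)/2.36604 × 100 = 57.7352%

57.74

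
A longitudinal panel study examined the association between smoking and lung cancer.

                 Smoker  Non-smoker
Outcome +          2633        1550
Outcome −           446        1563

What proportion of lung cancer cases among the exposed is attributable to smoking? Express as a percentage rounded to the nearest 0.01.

41.77

Reading the table with exposure as columns: a = 2633 (Smoker, case), b = 446 (Smoker, non-case), c = 1550 (Non-smoker, case), d = 1563.
Risk in exposed = 2633/3079 = 0.85515; risk in unexposed = 1550/3113 = 0.49791.
RR = 0.85515/0.49791 = 1.71747
AR% = (RR − 1)/RR × 100 = (1.71747 − 1)/1.71747 × 100 = 41.7747%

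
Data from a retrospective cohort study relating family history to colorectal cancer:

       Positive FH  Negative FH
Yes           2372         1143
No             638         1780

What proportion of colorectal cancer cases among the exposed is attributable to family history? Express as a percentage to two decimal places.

Reading the table with exposure as columns: a = 2372 (Positive FH, case), b = 638 (Positive FH, non-case), c = 1143 (Negative FH, case), d = 1780.
Risk in exposed = 2372/3010 = 0.78804; risk in unexposed = 1143/2923 = 0.39104.
RR = 0.78804/0.39104 = 2.01526
AR% = (RR − 1)/RR × 100 = (2.01526 − 1)/2.01526 × 100 = 50.3786%

50.38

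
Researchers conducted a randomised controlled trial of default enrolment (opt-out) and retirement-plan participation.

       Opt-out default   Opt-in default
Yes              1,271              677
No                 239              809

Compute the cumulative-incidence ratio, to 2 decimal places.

Reading the table with exposure as columns: a = 1271 (Opt-out default, case), b = 239 (Opt-out default, non-case), c = 677 (Opt-in default, case), d = 809.
Risk in exposed = 1271/1510 = 0.84172; risk in unexposed = 677/1486 = 0.45559.
RR = 0.84172 / 0.45559 = 1.84756
The risk among the exposed is 1.85 times that among the unexposed.

1.85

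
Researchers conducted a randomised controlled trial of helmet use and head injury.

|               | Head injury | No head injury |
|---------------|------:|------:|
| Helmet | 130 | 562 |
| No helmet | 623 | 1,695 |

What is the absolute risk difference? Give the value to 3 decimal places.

-0.081

Cells: a = 130, b = 562, c = 623, d = 1695.
Risk in exposed = 130/692 = 0.187861; risk in unexposed = 623/2318 = 0.268766.
Risk difference = 0.187861 − 0.268766 = -0.080905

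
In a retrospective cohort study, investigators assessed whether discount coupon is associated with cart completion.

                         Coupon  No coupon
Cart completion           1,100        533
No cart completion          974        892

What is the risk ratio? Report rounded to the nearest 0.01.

Reading the table with exposure as columns: a = 1100 (Coupon, case), b = 974 (Coupon, non-case), c = 533 (No coupon, case), d = 892.
Risk in exposed = 1100/2074 = 0.53038; risk in unexposed = 533/1425 = 0.37404.
RR = 0.53038 / 0.37404 = 1.41798
The risk among the exposed is 1.42 times that among the unexposed.

1.42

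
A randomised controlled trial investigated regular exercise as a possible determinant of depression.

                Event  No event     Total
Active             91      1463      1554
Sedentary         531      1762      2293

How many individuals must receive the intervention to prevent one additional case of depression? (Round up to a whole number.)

Risk in treated group = 91/1554 = 0.05856; risk in control = 531/2293 = 0.23157.
Absolute risk reduction = 0.23157 − 0.05856 = 0.17302
NNT = 1 / ARR = 1 / 0.17302 = 5.780 → round up → 6

6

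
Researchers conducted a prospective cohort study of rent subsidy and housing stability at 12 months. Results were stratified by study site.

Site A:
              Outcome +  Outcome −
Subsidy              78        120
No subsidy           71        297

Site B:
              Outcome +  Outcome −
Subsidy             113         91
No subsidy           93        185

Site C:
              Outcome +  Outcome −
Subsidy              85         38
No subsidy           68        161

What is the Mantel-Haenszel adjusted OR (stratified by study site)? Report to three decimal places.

OR_MH = Σ(aᵢdᵢ/nᵢ) / Σ(bᵢcᵢ/nᵢ), where nᵢ is the stratum total.
Stratum 1 (Site A): n = 566; a·d/n = 78·297/566 = 40.9293; b·c/n = 120·71/566 = 15.0530
Stratum 2 (Site B): n = 482; a·d/n = 113·185/482 = 43.3714; b·c/n = 91·93/482 = 17.5581
Stratum 3 (Site C): n = 352; a·d/n = 85·161/352 = 38.8778; b·c/n = 38·68/352 = 7.3409
OR_MH = (40.9293 + 43.3714 + 38.8778) / (15.0530 + 17.5581 + 7.3409) = 123.1785 / 39.9520 = 3.08316

3.083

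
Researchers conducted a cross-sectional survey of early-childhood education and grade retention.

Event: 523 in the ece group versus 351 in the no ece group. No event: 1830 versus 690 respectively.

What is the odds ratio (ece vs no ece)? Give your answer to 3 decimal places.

0.562

From the description: a = 523, b = 1830, c = 351, d = 690.
OR = (a·d)/(b·c) = (523 × 690) / (1830 × 351) = 360870 / 642330 = 0.56181
Exposure is associated with lower odds of grade retention (OR = 0.56 < 1).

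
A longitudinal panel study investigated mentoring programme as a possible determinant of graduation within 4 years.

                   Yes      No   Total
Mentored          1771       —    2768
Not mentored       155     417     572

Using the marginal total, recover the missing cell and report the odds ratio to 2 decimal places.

4.78

The missing cell is in the exposed row: 2768 − 1771 = 997.
So a = 1771, b = 997, c = 155, d = 417.
OR = (a·d)/(b·c) = (1771 × 417) / (997 × 155) = 738507 / 154535 = 4.77890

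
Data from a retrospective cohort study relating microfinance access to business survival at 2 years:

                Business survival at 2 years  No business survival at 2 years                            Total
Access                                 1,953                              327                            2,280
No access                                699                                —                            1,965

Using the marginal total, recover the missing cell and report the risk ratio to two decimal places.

The missing cell is in the unexposed row: 1965 − 699 = 1266.
So a = 1953, b = 327, c = 699, d = 1266.
RR = [a/(a+b)] / [c/(c+d)] = (1953/2280) / (699/1965) = 0.85658/0.35573 = 2.40798

2.41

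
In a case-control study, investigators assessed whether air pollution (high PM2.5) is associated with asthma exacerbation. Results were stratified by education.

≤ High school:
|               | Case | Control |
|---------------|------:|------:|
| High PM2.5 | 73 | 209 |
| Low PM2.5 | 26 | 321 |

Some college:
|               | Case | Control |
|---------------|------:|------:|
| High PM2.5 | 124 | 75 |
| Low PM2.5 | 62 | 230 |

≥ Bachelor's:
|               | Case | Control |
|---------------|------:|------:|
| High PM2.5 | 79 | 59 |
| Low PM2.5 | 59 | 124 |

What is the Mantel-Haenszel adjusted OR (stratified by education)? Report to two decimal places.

4.35

OR_MH = Σ(aᵢdᵢ/nᵢ) / Σ(bᵢcᵢ/nᵢ), where nᵢ is the stratum total.
Stratum 1 (≤ High school): n = 629; a·d/n = 73·321/629 = 37.2544; b·c/n = 209·26/629 = 8.6391
Stratum 2 (Some college): n = 491; a·d/n = 124·230/491 = 58.0855; b·c/n = 75·62/491 = 9.4705
Stratum 3 (≥ Bachelor's): n = 321; a·d/n = 79·124/321 = 30.5171; b·c/n = 59·59/321 = 10.8442
OR_MH = (37.2544 + 58.0855 + 30.5171) / (8.6391 + 9.4705 + 10.8442) = 125.8570 / 28.9538 = 4.34682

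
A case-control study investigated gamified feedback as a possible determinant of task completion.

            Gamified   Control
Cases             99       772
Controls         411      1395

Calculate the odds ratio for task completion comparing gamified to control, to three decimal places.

0.435

Reading the table with exposure as columns: a = 99 (Gamified, case), b = 411 (Gamified, non-case), c = 772 (Control, case), d = 1395.
OR = (a·d)/(b·c) = (99 × 1395) / (411 × 772) = 138105 / 317292 = 0.43526
Exposure is associated with lower odds of task completion (OR = 0.44 < 1).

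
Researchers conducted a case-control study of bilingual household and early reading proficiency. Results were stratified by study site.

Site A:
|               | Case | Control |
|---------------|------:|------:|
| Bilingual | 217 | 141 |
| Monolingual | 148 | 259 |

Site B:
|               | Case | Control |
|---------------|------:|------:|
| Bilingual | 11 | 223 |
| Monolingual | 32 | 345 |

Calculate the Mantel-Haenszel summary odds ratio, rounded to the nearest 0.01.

2.05

OR_MH = Σ(aᵢdᵢ/nᵢ) / Σ(bᵢcᵢ/nᵢ), where nᵢ is the stratum total.
Stratum 1 (Site A): n = 765; a·d/n = 217·259/765 = 73.4680; b·c/n = 141·148/765 = 27.2784
Stratum 2 (Site B): n = 611; a·d/n = 11·345/611 = 6.2111; b·c/n = 223·32/611 = 11.6792
OR_MH = (73.4680 + 6.2111) / (27.2784 + 11.6792) = 79.6791 / 38.9576 = 2.04528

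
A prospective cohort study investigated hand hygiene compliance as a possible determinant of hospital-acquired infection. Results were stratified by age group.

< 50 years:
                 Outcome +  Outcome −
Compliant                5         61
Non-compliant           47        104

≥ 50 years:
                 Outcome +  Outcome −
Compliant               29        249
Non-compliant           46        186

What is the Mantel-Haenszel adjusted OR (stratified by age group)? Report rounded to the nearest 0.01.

OR_MH = Σ(aᵢdᵢ/nᵢ) / Σ(bᵢcᵢ/nᵢ), where nᵢ is the stratum total.
Stratum 1 (< 50 years): n = 217; a·d/n = 5·104/217 = 2.3963; b·c/n = 61·47/217 = 13.2120
Stratum 2 (≥ 50 years): n = 510; a·d/n = 29·186/510 = 10.5765; b·c/n = 249·46/510 = 22.4588
OR_MH = (2.3963 + 10.5765) / (13.2120 + 22.4588) = 12.9728 / 35.6708 = 0.36368

0.36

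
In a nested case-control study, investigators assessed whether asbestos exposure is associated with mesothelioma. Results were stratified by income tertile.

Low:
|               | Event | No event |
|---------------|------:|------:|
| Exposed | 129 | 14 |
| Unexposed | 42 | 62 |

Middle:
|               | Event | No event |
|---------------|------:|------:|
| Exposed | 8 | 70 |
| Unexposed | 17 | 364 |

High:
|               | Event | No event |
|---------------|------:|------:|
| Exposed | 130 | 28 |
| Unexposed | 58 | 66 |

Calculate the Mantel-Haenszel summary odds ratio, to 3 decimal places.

6.443

OR_MH = Σ(aᵢdᵢ/nᵢ) / Σ(bᵢcᵢ/nᵢ), where nᵢ is the stratum total.
Stratum 1 (Low): n = 247; a·d/n = 129·62/247 = 32.3806; b·c/n = 14·42/247 = 2.3806
Stratum 2 (Middle): n = 459; a·d/n = 8·364/459 = 6.3442; b·c/n = 70·17/459 = 2.5926
Stratum 3 (High): n = 282; a·d/n = 130·66/282 = 30.4255; b·c/n = 28·58/282 = 5.7589
OR_MH = (32.3806 + 6.3442 + 30.4255) / (2.3806 + 2.5926 + 5.7589) = 69.1503 / 10.7320 = 6.44336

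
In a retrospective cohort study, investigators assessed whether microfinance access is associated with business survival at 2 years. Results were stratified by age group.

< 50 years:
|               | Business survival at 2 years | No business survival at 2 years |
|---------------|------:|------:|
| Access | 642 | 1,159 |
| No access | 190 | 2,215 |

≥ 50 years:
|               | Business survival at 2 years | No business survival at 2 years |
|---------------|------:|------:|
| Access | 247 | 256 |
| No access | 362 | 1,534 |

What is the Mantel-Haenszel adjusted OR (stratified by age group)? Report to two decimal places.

OR_MH = Σ(aᵢdᵢ/nᵢ) / Σ(bᵢcᵢ/nᵢ), where nᵢ is the stratum total.
Stratum 1 (< 50 years): n = 4206; a·d/n = 642·2215/4206 = 338.0956; b·c/n = 1159·190/4206 = 52.3562
Stratum 2 (≥ 50 years): n = 2399; a·d/n = 247·1534/2399 = 157.9400; b·c/n = 256·362/2399 = 38.6294
OR_MH = (338.0956 + 157.9400) / (52.3562 + 38.6294) = 496.0356 / 90.9856 = 5.45180

5.45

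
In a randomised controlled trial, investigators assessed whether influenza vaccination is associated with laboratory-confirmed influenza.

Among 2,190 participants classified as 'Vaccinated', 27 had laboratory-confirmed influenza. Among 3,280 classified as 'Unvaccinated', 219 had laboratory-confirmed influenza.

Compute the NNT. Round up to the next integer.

19

Risk in treated group = 27/2190 = 0.01233; risk in control = 219/3280 = 0.06677.
Absolute risk reduction = 0.06677 − 0.01233 = 0.05444
NNT = 1 / ARR = 1 / 0.05444 = 18.369 → round up → 19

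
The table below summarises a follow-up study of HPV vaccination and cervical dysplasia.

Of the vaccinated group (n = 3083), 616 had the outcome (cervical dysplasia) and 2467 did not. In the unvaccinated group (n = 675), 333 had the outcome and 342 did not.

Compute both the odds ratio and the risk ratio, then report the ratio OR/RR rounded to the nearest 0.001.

0.633

From the description: a = 616, b = 2467, c = 333, d = 342.
OR = (616·342)/(2467·333) = 210672/821511 = 0.25644
Risk in exposed = 616/3083 = 0.19981; risk in unexposed = 333/675 = 0.49333; RR = 0.40501
OR/RR = 0.25644 / 0.40501 = 0.63318
The outcome is not rare, so the OR lies further from 1 than the RR.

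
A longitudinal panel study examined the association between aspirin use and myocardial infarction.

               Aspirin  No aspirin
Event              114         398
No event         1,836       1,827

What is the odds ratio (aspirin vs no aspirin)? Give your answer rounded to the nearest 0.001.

0.285

Reading the table with exposure as columns: a = 114 (Aspirin, case), b = 1836 (Aspirin, non-case), c = 398 (No aspirin, case), d = 1827.
OR = (a·d)/(b·c) = (114 × 1827) / (1836 × 398) = 208278 / 730728 = 0.28503
Exposure is associated with lower odds of myocardial infarction (OR = 0.29 < 1).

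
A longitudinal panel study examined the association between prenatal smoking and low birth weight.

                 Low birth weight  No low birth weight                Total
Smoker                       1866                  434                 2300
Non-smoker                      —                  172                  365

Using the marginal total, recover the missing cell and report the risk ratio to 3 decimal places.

1.534

The missing cell is in the unexposed row: 365 − 172 = 193.
So a = 1866, b = 434, c = 193, d = 172.
RR = [a/(a+b)] / [c/(c+d)] = (1866/2300) / (193/365) = 0.81130/0.52877 = 1.53433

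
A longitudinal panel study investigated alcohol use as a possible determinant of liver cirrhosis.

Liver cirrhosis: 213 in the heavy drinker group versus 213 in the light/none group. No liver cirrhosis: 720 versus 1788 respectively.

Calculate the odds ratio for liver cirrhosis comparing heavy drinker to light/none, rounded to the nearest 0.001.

2.483

From the description: a = 213, b = 720, c = 213, d = 1788.
OR = (a·d)/(b·c) = (213 × 1788) / (720 × 213) = 380844 / 153360 = 2.48333
The odds of liver cirrhosis are about 2.48 times as high in the heavy drinker group.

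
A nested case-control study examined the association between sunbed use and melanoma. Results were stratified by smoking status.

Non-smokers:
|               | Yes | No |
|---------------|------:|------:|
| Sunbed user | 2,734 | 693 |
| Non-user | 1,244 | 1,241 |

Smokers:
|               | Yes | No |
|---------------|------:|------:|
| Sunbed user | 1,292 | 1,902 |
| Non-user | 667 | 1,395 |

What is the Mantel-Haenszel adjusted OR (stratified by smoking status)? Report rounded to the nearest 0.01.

OR_MH = Σ(aᵢdᵢ/nᵢ) / Σ(bᵢcᵢ/nᵢ), where nᵢ is the stratum total.
Stratum 1 (Non-smokers): n = 5912; a·d/n = 2734·1241/5912 = 573.8995; b·c/n = 693·1244/5912 = 145.8207
Stratum 2 (Smokers): n = 5256; a·d/n = 1292·1395/5256 = 342.9110; b·c/n = 1902·667/5256 = 241.3687
OR_MH = (573.8995 + 342.9110) / (145.8207 + 241.3687) = 916.8105 / 387.1894 = 2.36786

2.37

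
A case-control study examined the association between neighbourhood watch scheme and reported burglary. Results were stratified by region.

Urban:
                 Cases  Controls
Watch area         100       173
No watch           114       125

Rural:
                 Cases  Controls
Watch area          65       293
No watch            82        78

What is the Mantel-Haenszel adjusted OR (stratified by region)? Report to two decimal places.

OR_MH = Σ(aᵢdᵢ/nᵢ) / Σ(bᵢcᵢ/nᵢ), where nᵢ is the stratum total.
Stratum 1 (Urban): n = 512; a·d/n = 100·125/512 = 24.4141; b·c/n = 173·114/512 = 38.5195
Stratum 2 (Rural): n = 518; a·d/n = 65·78/518 = 9.7876; b·c/n = 293·82/518 = 46.3822
OR_MH = (24.4141 + 9.7876) / (38.5195 + 46.3822) = 34.2017 / 84.9018 = 0.40284

0.40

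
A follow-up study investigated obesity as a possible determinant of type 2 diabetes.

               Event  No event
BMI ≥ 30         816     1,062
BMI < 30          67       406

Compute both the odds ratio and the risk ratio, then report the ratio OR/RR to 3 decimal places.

Cells: a = 816, b = 1062, c = 67, d = 406.
OR = (816·406)/(1062·67) = 331296/71154 = 4.65604
Risk in exposed = 816/1878 = 0.43450; risk in unexposed = 67/473 = 0.14165; RR = 3.06747
OR/RR = 4.65604 / 3.06747 = 1.51787
The outcome is not rare, so the OR lies further from 1 than the RR.

1.518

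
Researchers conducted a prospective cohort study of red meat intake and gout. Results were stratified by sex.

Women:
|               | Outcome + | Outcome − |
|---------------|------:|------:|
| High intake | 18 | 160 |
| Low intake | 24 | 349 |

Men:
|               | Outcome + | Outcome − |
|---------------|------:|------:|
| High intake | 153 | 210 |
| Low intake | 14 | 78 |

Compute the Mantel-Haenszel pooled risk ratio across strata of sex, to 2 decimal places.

RR_MH = Σ(aᵢ·n₀ᵢ/nᵢ) / Σ(cᵢ·n₁ᵢ/nᵢ), with n₁ᵢ = aᵢ+bᵢ (exposed), n₀ᵢ = cᵢ+dᵢ (unexposed), nᵢ = n₁ᵢ+n₀ᵢ.
Stratum 1 (Women): n₁ = 178, n₀ = 373, n = 551; a·n₀/n = 18·373/551 = 12.1851; c·n₁/n = 24·178/551 = 7.7532
Stratum 2 (Men): n₁ = 363, n₀ = 92, n = 455; a·n₀/n = 153·92/455 = 30.9363; c·n₁/n = 14·363/455 = 11.1692
RR_MH = (12.1851 + 30.9363) / (7.7532 + 11.1692) = 43.1214 / 18.9224 = 2.27885

2.28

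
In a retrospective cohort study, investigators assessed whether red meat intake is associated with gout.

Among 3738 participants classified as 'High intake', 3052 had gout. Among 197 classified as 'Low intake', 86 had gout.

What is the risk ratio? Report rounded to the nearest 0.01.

From the description: a = 3052, b = 686, c = 86, d = 111.
Risk in exposed = 3052/3738 = 0.81648; risk in unexposed = 86/197 = 0.43655.
RR = 0.81648 / 0.43655 = 1.87031
The risk among the exposed is 1.87 times that among the unexposed.

1.87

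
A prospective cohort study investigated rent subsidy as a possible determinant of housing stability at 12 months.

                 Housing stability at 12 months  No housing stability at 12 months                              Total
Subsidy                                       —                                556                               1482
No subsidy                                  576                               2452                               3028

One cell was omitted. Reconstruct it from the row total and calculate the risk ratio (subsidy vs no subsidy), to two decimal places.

The missing cell is in the exposed row: 1482 − 556 = 926.
So a = 926, b = 556, c = 576, d = 2452.
RR = [a/(a+b)] / [c/(c+d)] = (926/1482) / (576/3028) = 0.62483/0.19022 = 3.28470

3.28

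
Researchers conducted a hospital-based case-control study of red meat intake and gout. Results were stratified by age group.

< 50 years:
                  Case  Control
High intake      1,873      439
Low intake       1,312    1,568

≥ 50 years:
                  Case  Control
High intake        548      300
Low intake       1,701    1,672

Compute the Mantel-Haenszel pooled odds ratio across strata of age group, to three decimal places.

OR_MH = Σ(aᵢdᵢ/nᵢ) / Σ(bᵢcᵢ/nᵢ), where nᵢ is the stratum total.
Stratum 1 (< 50 years): n = 5192; a·d/n = 1873·1568/5192 = 565.6518; b·c/n = 439·1312/5192 = 110.9337
Stratum 2 (≥ 50 years): n = 4221; a·d/n = 548·1672/4221 = 217.0708; b·c/n = 300·1701/4221 = 120.8955
OR_MH = (565.6518 + 217.0708) / (110.9337 + 120.8955) = 782.7226 / 231.8293 = 3.37629

3.376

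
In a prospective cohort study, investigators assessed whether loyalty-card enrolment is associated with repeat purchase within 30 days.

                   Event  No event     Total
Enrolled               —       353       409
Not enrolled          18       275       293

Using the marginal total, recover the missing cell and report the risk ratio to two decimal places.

The missing cell is in the exposed row: 409 − 353 = 56.
So a = 56, b = 353, c = 18, d = 275.
RR = [a/(a+b)] / [c/(c+d)] = (56/409) / (18/293) = 0.13692/0.06143 = 2.22874

2.23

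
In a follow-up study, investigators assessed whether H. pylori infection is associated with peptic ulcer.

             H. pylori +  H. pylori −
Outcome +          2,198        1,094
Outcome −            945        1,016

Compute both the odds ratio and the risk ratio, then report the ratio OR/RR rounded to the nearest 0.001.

Reading the table with exposure as columns: a = 2198 (H. pylori +, case), b = 945 (H. pylori +, non-case), c = 1094 (H. pylori −, case), d = 1016.
OR = (2198·1016)/(945·1094) = 2233168/1033830 = 2.16009
Risk in exposed = 2198/3143 = 0.69933; risk in unexposed = 1094/2110 = 0.51848; RR = 1.34880
OR/RR = 2.16009 / 1.34880 = 1.60149
The outcome is not rare, so the OR lies further from 1 than the RR.

1.601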